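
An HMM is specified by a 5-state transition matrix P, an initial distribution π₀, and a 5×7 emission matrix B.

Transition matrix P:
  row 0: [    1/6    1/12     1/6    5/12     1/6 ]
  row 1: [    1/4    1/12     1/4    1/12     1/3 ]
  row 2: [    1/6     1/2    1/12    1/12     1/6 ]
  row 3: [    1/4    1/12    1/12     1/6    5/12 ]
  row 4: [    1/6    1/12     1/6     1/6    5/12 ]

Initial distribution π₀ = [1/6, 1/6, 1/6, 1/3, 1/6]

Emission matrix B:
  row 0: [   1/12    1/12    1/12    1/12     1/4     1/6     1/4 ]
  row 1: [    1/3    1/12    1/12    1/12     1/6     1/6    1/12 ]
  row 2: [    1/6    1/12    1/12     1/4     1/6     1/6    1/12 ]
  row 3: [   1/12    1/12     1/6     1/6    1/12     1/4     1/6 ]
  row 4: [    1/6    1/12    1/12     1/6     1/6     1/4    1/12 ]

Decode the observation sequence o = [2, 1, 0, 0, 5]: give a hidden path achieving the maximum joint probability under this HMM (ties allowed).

path = [3, 4, 4, 4, 4]

t=0: δ = [1.389e-02, 1.389e-02, 1.389e-02, 5.556e-02, 1.389e-02]  (obs o_0=2)
t=1: δ = [1.157e-03, 5.787e-04, 3.858e-04, 7.716e-04, 1.929e-03]  ψ = [3, 2, 3, 3, 3]  (obs o_1=1)
t=2: δ = [2.679e-05, 6.430e-05, 5.358e-05, 4.019e-05, 1.340e-04]  ψ = [4, 2, 4, 0, 4]  (obs o_2=0)
t=3: δ = [1.861e-06, 8.931e-06, 3.721e-06, 1.861e-06, 9.303e-06]  ψ = [4, 2, 4, 4, 4]  (obs o_3=0)
t=4: δ = [3.721e-07, 3.101e-07, 3.721e-07, 3.876e-07, 9.690e-07]  ψ = [1, 2, 1, 4, 4]  (obs o_4=5)
backtrack: best end state = 4; path = [3, 4, 4, 4, 4]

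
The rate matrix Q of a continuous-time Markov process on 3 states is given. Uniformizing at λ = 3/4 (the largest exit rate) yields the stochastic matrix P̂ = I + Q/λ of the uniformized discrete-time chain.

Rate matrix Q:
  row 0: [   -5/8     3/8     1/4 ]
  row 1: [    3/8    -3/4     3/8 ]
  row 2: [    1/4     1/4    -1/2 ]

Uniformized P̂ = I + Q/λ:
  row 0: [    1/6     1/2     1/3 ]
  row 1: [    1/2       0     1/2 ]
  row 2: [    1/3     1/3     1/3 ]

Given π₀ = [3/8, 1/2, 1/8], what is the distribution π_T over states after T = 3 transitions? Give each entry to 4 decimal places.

π = [0.3339, 0.2801, 0.3860]

t=0: π = [0.3750, 0.5000, 0.1250]
t=1: π = [0.3542, 0.2292, 0.4167]
t=2: π = [0.3125, 0.3160, 0.3715]
t=3: π = [0.3339, 0.2801, 0.3860]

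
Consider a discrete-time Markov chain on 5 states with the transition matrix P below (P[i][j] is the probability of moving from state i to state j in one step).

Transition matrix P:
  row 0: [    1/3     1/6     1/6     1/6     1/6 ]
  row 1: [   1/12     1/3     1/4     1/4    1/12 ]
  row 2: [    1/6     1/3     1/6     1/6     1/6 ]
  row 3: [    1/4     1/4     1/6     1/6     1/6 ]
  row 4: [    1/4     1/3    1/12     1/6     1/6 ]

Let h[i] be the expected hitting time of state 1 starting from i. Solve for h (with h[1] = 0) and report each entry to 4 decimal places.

h = [4.2772, 0.0000, 3.5644, 3.9208, 3.6238]

First-step conditioning: h[1] = 0; for i ≠ 1, h[i] = 1 + Σ_k P[i][k]·h[k].
  h[0] = 1 + 1/3·h[0] + 1/6·h[2] + 1/6·h[3] + 1/6·h[4]
  h[2] = 1 + 1/6·h[0] + 1/6·h[2] + 1/6·h[3] + 1/6·h[4]
  h[3] = 1 + 1/4·h[0] + 1/6·h[2] + 1/6·h[3] + 1/6·h[4]
  h[4] = 1 + 1/4·h[0] + 1/12·h[2] + 1/6·h[3] + 1/6·h[4]
Solving the 4×4 linear system over states ≠ 1 gives exactly h = [432/101, 0, 360/101, 396/101, 366/101] (h[1] = 0 is the target).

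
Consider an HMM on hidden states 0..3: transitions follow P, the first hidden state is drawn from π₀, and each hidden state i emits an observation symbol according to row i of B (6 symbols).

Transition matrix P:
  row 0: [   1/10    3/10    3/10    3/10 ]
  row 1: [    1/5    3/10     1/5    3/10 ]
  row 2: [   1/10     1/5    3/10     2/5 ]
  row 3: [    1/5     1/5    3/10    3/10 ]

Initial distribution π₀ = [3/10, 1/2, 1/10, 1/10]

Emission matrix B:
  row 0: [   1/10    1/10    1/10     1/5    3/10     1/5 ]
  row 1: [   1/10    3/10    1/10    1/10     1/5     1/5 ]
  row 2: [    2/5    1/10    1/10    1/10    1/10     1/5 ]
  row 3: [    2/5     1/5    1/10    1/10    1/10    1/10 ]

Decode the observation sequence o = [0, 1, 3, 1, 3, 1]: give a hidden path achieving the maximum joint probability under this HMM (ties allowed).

t=0: δ = [3.000e-02, 5.000e-02, 4.000e-02, 4.000e-02]  (obs o_0=0)
t=1: δ = [1.000e-03, 4.500e-03, 1.200e-03, 3.200e-03]  ψ = [1, 1, 2, 2]  (obs o_1=1)
t=2: δ = [1.800e-04, 1.350e-04, 9.600e-05, 1.350e-04]  ψ = [1, 1, 3, 1]  (obs o_2=3)
t=3: δ = [2.700e-06, 1.620e-05, 5.400e-06, 1.080e-05]  ψ = [1, 0, 0, 0]  (obs o_3=1)
t=4: δ = [6.480e-07, 4.860e-07, 3.240e-07, 4.860e-07]  ψ = [1, 1, 1, 1]  (obs o_4=3)
t=5: δ = [9.720e-09, 5.832e-08, 1.944e-08, 3.888e-08]  ψ = [1, 0, 0, 0]  (obs o_5=1)
backtrack: best end state = 1; path = [1, 1, 0, 1, 0, 1]

path = [1, 1, 0, 1, 0, 1]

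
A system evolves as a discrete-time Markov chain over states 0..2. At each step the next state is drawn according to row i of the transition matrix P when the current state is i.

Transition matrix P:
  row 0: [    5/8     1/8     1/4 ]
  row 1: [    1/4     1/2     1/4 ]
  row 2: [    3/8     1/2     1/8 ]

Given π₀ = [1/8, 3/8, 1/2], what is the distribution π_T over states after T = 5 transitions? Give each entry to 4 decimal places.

π = [0.4426, 0.3352, 0.2222]

t=0: π = [0.1250, 0.3750, 0.5000]
t=1: π = [0.3594, 0.4531, 0.1875]
t=2: π = [0.4082, 0.3652, 0.2266]
t=3: π = [0.4314, 0.3469, 0.2217]
t=4: π = [0.4395, 0.3382, 0.2223]
t=5: π = [0.4426, 0.3352, 0.2222]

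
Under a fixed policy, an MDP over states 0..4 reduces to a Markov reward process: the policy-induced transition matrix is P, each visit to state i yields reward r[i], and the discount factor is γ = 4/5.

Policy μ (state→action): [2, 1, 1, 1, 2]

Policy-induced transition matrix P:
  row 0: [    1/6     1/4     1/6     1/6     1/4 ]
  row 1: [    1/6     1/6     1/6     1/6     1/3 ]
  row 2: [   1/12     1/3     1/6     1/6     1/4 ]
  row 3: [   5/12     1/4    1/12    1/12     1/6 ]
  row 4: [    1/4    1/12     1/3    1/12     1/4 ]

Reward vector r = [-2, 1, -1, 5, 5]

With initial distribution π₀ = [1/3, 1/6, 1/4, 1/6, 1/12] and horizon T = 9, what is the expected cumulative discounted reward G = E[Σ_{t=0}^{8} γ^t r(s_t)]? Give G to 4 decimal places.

t=0: π = [0.3333, 0.1667, 0.2500, 0.1667, 0.0833], E[r] = 0.5000, γ^t·E[r] = 0.500000, running G = 0.500000
t=1: π = [0.1944, 0.2431, 0.1667, 0.1458, 0.2500], E[r] = 1.6667, γ^t·E[r] = 1.333333, running G = 1.833333
t=2: π = [0.2101, 0.2020, 0.1962, 0.1337, 0.2581], E[r] = 1.5446, γ^t·E[r] = 0.988519, running G = 2.821852
t=3: π = [0.2052, 0.2065, 0.1985, 0.1340, 0.2557], E[r] = 1.5460, γ^t·E[r] = 0.791556, running G = 3.613407
t=4: π = [0.2049, 0.2067, 0.1981, 0.1342, 0.2560], E[r] = 1.5499, γ^t·E[r] = 0.634838, running G = 4.248245
t=5: π = [0.2050, 0.2066, 0.1982, 0.1341, 0.2560], E[r] = 1.5493, γ^t·E[r] = 0.507683, running G = 4.755929
t=6: π = [0.2050, 0.2066, 0.1982, 0.1342, 0.2560], E[r] = 1.5494, γ^t·E[r] = 0.406153, running G = 5.162082
t=7: π = [0.2050, 0.2066, 0.1982, 0.1342, 0.2560], E[r] = 1.5494, γ^t·E[r] = 0.324924, running G = 5.487006
t=8: π = [0.2050, 0.2066, 0.1982, 0.1342, 0.2560], E[r] = 1.5494, γ^t·E[r] = 0.259939, running G = 5.746944

G = 5.7469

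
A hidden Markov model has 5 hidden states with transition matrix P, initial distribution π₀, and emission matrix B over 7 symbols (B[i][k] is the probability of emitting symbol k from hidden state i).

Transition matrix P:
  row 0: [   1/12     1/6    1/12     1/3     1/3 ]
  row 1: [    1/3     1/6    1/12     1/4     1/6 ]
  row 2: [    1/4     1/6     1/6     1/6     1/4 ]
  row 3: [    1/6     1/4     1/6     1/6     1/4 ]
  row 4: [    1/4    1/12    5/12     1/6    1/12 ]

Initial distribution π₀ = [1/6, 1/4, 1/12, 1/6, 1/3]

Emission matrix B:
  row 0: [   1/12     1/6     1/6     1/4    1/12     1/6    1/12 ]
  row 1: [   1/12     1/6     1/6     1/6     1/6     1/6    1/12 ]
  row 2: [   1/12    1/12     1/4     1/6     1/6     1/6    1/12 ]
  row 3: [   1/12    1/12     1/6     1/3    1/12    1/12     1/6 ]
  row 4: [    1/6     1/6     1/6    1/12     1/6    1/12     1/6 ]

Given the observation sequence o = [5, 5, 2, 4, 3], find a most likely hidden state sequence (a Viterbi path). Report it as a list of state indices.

t=0: δ = [2.778e-02, 4.167e-02, 1.389e-02, 1.389e-02, 2.778e-02]  (obs o_0=5)
t=1: δ = [2.315e-03, 1.157e-03, 1.929e-03, 8.681e-04, 7.716e-04]  ψ = [1, 1, 4, 1, 0]  (obs o_1=5)
t=2: δ = [8.038e-05, 6.430e-05, 8.038e-05, 1.286e-04, 1.286e-04]  ψ = [2, 0, 2, 0, 0]  (obs o_2=2)
t=3: δ = [2.679e-06, 5.358e-06, 8.931e-06, 2.233e-06, 5.358e-06]  ψ = [4, 3, 4, 0, 3]  (obs o_3=4)
t=4: δ = [5.582e-07, 2.481e-07, 3.721e-07, 4.961e-07, 1.861e-07]  ψ = [2, 2, 4, 2, 2]  (obs o_4=3)
backtrack: best end state = 0; path = [1, 0, 4, 2, 0]

path = [1, 0, 4, 2, 0]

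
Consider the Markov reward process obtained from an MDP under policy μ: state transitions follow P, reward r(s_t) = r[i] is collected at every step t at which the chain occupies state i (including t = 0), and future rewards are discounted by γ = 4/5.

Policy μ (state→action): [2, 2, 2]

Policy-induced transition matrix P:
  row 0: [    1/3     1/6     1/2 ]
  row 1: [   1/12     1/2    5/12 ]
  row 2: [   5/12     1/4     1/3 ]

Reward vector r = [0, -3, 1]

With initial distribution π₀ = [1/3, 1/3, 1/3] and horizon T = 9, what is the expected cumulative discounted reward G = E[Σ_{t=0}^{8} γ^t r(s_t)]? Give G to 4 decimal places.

t=0: π = [0.3333, 0.3333, 0.3333], E[r] = -0.6667, γ^t·E[r] = -0.666667, running G = -0.666667
t=1: π = [0.2778, 0.3056, 0.4167], E[r] = -0.5000, γ^t·E[r] = -0.400000, running G = -1.066667
t=2: π = [0.2917, 0.3032, 0.4051], E[r] = -0.5046, γ^t·E[r] = -0.322963, running G = -1.389630
t=3: π = [0.2913, 0.3015, 0.4072], E[r] = -0.4973, γ^t·E[r] = -0.254617, running G = -1.644247
t=4: π = [0.2919, 0.3011, 0.4070], E[r] = -0.4963, γ^t·E[r] = -0.203286, running G = -1.847533
t=5: π = [0.2920, 0.3010, 0.4071], E[r] = -0.4958, γ^t·E[r] = -0.162457, running G = -2.009990
t=6: π = [0.2920, 0.3009, 0.4071], E[r] = -0.4956, γ^t·E[r] = -0.129930, running G = -2.139920
t=7: π = [0.2920, 0.3009, 0.4071], E[r] = -0.4956, γ^t·E[r] = -0.103934, running G = -2.243854
t=8: π = [0.2920, 0.3009, 0.4071], E[r] = -0.4956, γ^t·E[r] = -0.083145, running G = -2.326999

G = -2.3270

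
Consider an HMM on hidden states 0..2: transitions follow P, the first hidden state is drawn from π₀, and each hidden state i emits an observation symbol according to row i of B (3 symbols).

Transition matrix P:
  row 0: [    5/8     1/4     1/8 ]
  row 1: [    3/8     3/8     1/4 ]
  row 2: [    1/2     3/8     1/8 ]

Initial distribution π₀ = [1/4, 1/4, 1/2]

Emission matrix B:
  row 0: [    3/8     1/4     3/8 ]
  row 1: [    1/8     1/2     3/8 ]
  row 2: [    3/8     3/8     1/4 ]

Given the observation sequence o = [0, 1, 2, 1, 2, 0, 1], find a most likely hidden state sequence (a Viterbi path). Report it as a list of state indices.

t=0: δ = [9.375e-02, 3.125e-02, 1.875e-01]  (obs o_0=0)
t=1: δ = [2.344e-02, 3.516e-02, 8.789e-03]  ψ = [2, 2, 2]  (obs o_1=1)
t=2: δ = [5.493e-03, 4.944e-03, 2.197e-03]  ψ = [0, 1, 1]  (obs o_2=2)
t=3: δ = [8.583e-04, 9.270e-04, 4.635e-04]  ψ = [0, 1, 1]  (obs o_3=1)
t=4: δ = [2.012e-04, 1.304e-04, 5.794e-05]  ψ = [0, 1, 1]  (obs o_4=2)
t=5: δ = [4.715e-05, 6.286e-06, 1.222e-05]  ψ = [0, 0, 1]  (obs o_5=0)
t=6: δ = [7.367e-06, 5.894e-06, 2.210e-06]  ψ = [0, 0, 0]  (obs o_6=1)
backtrack: best end state = 0; path = [2, 0, 0, 0, 0, 0, 0]

path = [2, 0, 0, 0, 0, 0, 0]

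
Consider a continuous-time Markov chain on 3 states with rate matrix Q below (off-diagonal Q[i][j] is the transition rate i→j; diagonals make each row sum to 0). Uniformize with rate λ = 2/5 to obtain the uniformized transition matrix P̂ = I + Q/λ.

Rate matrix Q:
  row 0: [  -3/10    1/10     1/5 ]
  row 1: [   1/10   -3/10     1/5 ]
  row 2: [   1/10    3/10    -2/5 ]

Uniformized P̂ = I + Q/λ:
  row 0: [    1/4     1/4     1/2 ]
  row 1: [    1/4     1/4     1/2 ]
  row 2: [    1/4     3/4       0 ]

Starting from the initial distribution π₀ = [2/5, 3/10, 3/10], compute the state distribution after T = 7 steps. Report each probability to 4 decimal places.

t=0: π = [0.4000, 0.3000, 0.3000]
t=1: π = [0.2500, 0.4000, 0.3500]
t=2: π = [0.2500, 0.4250, 0.3250]
t=3: π = [0.2500, 0.4125, 0.3375]
t=4: π = [0.2500, 0.4188, 0.3313]
t=5: π = [0.2500, 0.4156, 0.3344]
t=6: π = [0.2500, 0.4172, 0.3328]
t=7: π = [0.2500, 0.4164, 0.3336]

π = [0.2500, 0.4164, 0.3336]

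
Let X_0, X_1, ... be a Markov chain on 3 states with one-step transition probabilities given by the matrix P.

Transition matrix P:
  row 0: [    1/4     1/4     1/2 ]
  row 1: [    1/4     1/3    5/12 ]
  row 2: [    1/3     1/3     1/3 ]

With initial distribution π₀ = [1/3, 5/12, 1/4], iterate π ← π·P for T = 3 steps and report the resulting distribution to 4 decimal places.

π = [0.2837, 0.3096, 0.4068]

t=0: π = [0.3333, 0.4167, 0.2500]
t=1: π = [0.2708, 0.3056, 0.4236]
t=2: π = [0.2853, 0.3108, 0.4039]
t=3: π = [0.2837, 0.3096, 0.4068]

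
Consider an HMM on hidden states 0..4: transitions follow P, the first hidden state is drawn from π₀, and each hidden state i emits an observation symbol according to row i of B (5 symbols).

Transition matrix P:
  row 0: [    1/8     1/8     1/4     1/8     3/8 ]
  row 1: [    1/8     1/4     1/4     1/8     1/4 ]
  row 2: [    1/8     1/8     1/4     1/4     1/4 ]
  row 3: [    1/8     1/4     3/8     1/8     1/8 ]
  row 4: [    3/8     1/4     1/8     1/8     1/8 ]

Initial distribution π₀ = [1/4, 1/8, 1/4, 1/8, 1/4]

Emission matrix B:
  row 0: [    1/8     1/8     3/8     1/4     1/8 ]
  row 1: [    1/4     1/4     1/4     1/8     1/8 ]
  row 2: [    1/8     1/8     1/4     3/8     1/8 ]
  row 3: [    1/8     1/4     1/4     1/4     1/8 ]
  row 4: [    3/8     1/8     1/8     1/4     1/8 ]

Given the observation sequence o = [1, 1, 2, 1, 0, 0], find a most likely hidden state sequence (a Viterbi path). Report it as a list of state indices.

path = [2, 3, 2, 3, 1, 4]

t=0: δ = [3.125e-02, 3.125e-02, 3.125e-02, 3.125e-02, 3.125e-02]  (obs o_0=1)
t=1: δ = [1.465e-03, 1.953e-03, 1.465e-03, 1.953e-03, 1.465e-03]  ψ = [4, 1, 3, 2, 0]  (obs o_1=1)
t=2: δ = [2.060e-04, 1.221e-04, 1.831e-04, 9.155e-05, 6.866e-05]  ψ = [4, 1, 3, 2, 0]  (obs o_2=2)
t=3: δ = [3.219e-06, 7.629e-06, 6.437e-06, 1.144e-05, 9.656e-06]  ψ = [0, 1, 0, 2, 0]  (obs o_3=1)
t=4: δ = [4.526e-07, 7.153e-07, 5.364e-07, 2.012e-07, 7.153e-07]  ψ = [4, 3, 3, 2, 1]  (obs o_4=0)
t=5: δ = [3.353e-08, 4.470e-08, 2.235e-08, 1.676e-08, 6.706e-08]  ψ = [4, 1, 1, 2, 1]  (obs o_5=0)
backtrack: best end state = 4; path = [2, 3, 2, 3, 1, 4]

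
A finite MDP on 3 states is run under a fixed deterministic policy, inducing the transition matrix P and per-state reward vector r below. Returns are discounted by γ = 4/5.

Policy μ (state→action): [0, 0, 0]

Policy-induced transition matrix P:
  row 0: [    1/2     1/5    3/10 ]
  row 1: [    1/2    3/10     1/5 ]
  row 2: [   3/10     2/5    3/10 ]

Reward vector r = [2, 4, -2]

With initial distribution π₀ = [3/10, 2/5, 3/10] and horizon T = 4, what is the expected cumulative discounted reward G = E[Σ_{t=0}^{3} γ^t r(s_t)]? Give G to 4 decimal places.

G = 4.5541

t=0: π = [0.3000, 0.4000, 0.3000], E[r] = 1.6000, γ^t·E[r] = 1.600000, running G = 1.600000
t=1: π = [0.4400, 0.3000, 0.2600], E[r] = 1.5600, γ^t·E[r] = 1.248000, running G = 2.848000
t=2: π = [0.4480, 0.2820, 0.2700], E[r] = 1.4840, γ^t·E[r] = 0.949760, running G = 3.797760
t=3: π = [0.4460, 0.2822, 0.2718], E[r] = 1.4772, γ^t·E[r] = 0.756326, running G = 4.554086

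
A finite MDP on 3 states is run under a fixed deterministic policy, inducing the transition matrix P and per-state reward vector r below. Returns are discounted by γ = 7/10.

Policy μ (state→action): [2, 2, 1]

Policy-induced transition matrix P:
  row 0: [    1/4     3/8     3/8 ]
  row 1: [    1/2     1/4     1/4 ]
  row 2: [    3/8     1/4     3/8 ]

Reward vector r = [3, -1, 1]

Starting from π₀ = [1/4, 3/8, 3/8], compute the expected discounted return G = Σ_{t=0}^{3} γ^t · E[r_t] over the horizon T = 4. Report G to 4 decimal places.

G = 2.5468

t=0: π = [0.2500, 0.3750, 0.3750], E[r] = 0.7500, γ^t·E[r] = 0.750000, running G = 0.750000
t=1: π = [0.3906, 0.2813, 0.3281], E[r] = 1.2188, γ^t·E[r] = 0.853125, running G = 1.603125
t=2: π = [0.3613, 0.2988, 0.3398], E[r] = 1.1250, γ^t·E[r] = 0.551250, running G = 2.154375
t=3: π = [0.3672, 0.2952, 0.3376], E[r] = 1.1440, γ^t·E[r] = 0.392407, running G = 2.546782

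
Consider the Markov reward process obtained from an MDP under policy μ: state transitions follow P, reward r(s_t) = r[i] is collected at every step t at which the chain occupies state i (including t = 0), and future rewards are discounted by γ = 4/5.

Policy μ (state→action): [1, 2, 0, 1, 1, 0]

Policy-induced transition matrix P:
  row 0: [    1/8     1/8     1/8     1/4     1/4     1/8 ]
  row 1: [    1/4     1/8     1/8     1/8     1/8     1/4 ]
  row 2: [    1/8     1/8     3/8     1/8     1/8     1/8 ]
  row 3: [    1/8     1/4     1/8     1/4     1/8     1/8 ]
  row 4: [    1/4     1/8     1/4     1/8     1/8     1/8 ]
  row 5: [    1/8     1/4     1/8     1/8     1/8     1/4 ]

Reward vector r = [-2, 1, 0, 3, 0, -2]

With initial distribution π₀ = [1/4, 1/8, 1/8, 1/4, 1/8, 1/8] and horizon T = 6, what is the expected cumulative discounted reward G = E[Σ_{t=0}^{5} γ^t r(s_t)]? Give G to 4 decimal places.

G = 0.2233

t=0: π = [0.2500, 0.1250, 0.1250, 0.2500, 0.1250, 0.1250], E[r] = 0.1250, γ^t·E[r] = 0.125000, running G = 0.125000
t=1: π = [0.1563, 0.1719, 0.1719, 0.1875, 0.1563, 0.1563], E[r] = 0.1094, γ^t·E[r] = 0.087500, running G = 0.212500
t=2: π = [0.1660, 0.1680, 0.1875, 0.1680, 0.1445, 0.1660], E[r] = 0.0078, γ^t·E[r] = 0.005000, running G = 0.217500
t=3: π = [0.1641, 0.1667, 0.1899, 0.1667, 0.1458, 0.1667], E[r] = 0.0054, γ^t·E[r] = 0.002750, running G = 0.220250
t=4: π = [0.1641, 0.1667, 0.1907, 0.1664, 0.1455, 0.1667], E[r] = 0.0042, γ^t·E[r] = 0.001738, running G = 0.221988
t=5: π = [0.1640, 0.1666, 0.1909, 0.1663, 0.1455, 0.1667], E[r] = 0.0041, γ^t·E[r] = 0.001358, running G = 0.223345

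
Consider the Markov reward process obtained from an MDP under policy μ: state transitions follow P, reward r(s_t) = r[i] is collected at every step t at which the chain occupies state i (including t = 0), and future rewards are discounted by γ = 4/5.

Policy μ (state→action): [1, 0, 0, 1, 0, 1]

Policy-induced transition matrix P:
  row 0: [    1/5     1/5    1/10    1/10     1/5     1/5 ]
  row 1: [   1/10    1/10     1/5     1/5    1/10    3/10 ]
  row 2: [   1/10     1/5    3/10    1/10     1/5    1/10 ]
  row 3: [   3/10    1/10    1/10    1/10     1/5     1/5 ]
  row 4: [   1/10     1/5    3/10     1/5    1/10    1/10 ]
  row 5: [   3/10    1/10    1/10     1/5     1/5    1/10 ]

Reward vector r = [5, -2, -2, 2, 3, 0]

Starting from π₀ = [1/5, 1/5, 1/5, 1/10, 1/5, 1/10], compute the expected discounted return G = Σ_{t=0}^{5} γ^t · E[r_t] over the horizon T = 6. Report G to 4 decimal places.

t=0: π = [0.2000, 0.2000, 0.2000, 0.1000, 0.2000, 0.1000], E[r] = 1.0000, γ^t·E[r] = 1.000000, running G = 1.000000
t=1: π = [0.1600, 0.1600, 0.2000, 0.1500, 0.1600, 0.1700], E[r] = 0.8600, γ^t·E[r] = 0.688000, running G = 1.688000
t=2: π = [0.1800, 0.1520, 0.1880, 0.1490, 0.1680, 0.1630], E[r] = 1.0220, γ^t·E[r] = 0.654080, running G = 2.342080
t=3: π = [0.1804, 0.1536, 0.1864, 0.1483, 0.1680, 0.1633], E[r] = 1.0226, γ^t·E[r] = 0.523571, running G = 2.865651
t=4: π = [0.1804, 0.1535, 0.1862, 0.1485, 0.1678, 0.1636], E[r] = 1.0229, γ^t·E[r] = 0.418963, running G = 3.284615
t=5: π = [0.1805, 0.1534, 0.1862, 0.1485, 0.1679, 0.1636], E[r] = 1.0236, γ^t·E[r] = 0.335423, running G = 3.620038

G = 3.6200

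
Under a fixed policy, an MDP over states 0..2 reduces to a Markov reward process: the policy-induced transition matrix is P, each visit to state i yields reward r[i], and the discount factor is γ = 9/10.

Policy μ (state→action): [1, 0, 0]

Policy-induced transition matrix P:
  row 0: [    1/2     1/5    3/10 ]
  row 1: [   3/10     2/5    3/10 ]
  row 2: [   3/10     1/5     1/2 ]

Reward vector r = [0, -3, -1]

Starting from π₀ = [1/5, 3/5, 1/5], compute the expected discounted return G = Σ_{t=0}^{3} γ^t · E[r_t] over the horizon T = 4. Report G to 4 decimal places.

G = -4.9348

t=0: π = [0.2000, 0.6000, 0.2000], E[r] = -2.0000, γ^t·E[r] = -2.000000, running G = -2.000000
t=1: π = [0.3400, 0.3200, 0.3400], E[r] = -1.3000, γ^t·E[r] = -1.170000, running G = -3.170000
t=2: π = [0.3680, 0.2640, 0.3680], E[r] = -1.1600, γ^t·E[r] = -0.939600, running G = -4.109600
t=3: π = [0.3736, 0.2528, 0.3736], E[r] = -1.1320, γ^t·E[r] = -0.825228, running G = -4.934828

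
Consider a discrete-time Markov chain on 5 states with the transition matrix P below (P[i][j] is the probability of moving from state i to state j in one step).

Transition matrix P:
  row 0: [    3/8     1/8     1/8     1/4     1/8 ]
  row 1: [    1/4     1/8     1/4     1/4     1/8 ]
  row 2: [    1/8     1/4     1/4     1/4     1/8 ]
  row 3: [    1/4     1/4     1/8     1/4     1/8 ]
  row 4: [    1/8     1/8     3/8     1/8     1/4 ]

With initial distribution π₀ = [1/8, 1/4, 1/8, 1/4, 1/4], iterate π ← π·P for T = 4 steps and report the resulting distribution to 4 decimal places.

π = [0.2350, 0.1803, 0.2097, 0.2321, 0.1429]

t=0: π = [0.1250, 0.2500, 0.1250, 0.2500, 0.2500]
t=1: π = [0.2188, 0.1719, 0.2344, 0.2188, 0.1563]
t=2: π = [0.2285, 0.1816, 0.2148, 0.2305, 0.1445]
t=3: π = [0.2336, 0.1807, 0.2107, 0.2319, 0.1431]
t=4: π = [0.2350, 0.1803, 0.2097, 0.2321, 0.1429]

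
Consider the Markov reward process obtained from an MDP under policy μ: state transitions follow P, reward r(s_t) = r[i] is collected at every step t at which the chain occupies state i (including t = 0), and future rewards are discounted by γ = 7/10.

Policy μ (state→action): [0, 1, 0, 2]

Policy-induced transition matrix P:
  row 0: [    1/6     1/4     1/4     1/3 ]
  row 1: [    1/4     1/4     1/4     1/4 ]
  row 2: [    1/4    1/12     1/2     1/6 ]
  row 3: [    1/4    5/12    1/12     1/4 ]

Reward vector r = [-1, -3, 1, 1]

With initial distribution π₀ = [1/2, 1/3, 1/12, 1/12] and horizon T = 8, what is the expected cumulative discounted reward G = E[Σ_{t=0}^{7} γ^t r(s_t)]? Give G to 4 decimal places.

t=0: π = [0.5000, 0.3333, 0.0833, 0.0833], E[r] = -1.3333, γ^t·E[r] = -1.333333, running G = -1.333333
t=1: π = [0.2083, 0.2500, 0.2569, 0.2847], E[r] = -0.4167, γ^t·E[r] = -0.291667, running G = -1.625000
t=2: π = [0.2326, 0.2546, 0.2668, 0.2459], E[r] = -0.4838, γ^t·E[r] = -0.237060, running G = -1.862060
t=3: π = [0.2306, 0.2465, 0.2757, 0.2472], E[r] = -0.4473, γ^t·E[r] = -0.153437, running G = -2.015497
t=4: π = [0.2308, 0.2452, 0.2777, 0.2462], E[r] = -0.4425, γ^t·E[r] = -0.106252, running G = -2.121749
t=5: π = [0.2308, 0.2448, 0.2784, 0.2461], E[r] = -0.4405, γ^t·E[r] = -0.074042, running G = -2.195791
t=6: π = [0.2308, 0.2446, 0.2786, 0.2460], E[r] = -0.4400, γ^t·E[r] = -0.051766, running G = -2.247557
t=7: π = [0.2308, 0.2446, 0.2786, 0.2460], E[r] = -0.4398, γ^t·E[r] = -0.036222, running G = -2.283779

G = -2.2838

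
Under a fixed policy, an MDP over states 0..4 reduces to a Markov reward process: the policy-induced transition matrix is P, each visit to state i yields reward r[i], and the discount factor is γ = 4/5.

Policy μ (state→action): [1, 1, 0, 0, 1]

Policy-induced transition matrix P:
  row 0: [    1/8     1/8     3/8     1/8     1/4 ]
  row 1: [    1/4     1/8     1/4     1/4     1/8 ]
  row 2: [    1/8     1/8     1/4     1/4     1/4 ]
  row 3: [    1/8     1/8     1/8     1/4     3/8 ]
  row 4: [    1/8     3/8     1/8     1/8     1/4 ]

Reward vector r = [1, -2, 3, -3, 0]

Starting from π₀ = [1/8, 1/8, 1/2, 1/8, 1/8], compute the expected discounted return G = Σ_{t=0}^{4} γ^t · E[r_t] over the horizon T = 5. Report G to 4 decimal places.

t=0: π = [0.1250, 0.1250, 0.5000, 0.1250, 0.1250], E[r] = 1.0000, γ^t·E[r] = 1.000000, running G = 1.000000
t=1: π = [0.1406, 0.1563, 0.2344, 0.2188, 0.2500], E[r] = -0.1250, γ^t·E[r] = -0.100000, running G = 0.900000
t=2: π = [0.1445, 0.1875, 0.2090, 0.2012, 0.2578], E[r] = -0.2070, γ^t·E[r] = -0.132500, running G = 0.767500
t=3: π = [0.1484, 0.1895, 0.2107, 0.1997, 0.2517], E[r] = -0.1975, γ^t·E[r] = -0.101125, running G = 0.666375
t=4: π = [0.1487, 0.1879, 0.2121, 0.2000, 0.2513], E[r] = -0.1907, γ^t·E[r] = -0.078125, running G = 0.588250

G = 0.5883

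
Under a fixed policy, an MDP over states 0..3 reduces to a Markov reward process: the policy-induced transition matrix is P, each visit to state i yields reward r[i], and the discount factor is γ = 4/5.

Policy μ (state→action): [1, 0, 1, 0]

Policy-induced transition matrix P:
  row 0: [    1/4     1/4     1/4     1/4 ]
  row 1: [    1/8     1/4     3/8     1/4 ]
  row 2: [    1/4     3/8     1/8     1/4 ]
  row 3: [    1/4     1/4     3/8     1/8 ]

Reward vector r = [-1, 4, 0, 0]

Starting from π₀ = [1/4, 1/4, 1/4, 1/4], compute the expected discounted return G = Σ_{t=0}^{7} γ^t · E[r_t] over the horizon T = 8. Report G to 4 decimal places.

t=0: π = [0.2500, 0.2500, 0.2500, 0.2500], E[r] = 0.7500, γ^t·E[r] = 0.750000, running G = 0.750000
t=1: π = [0.2188, 0.2813, 0.2813, 0.2188], E[r] = 0.9063, γ^t·E[r] = 0.725000, running G = 1.475000
t=2: π = [0.2148, 0.2852, 0.2773, 0.2227], E[r] = 0.9258, γ^t·E[r] = 0.592500, running G = 2.067500
t=3: π = [0.2144, 0.2847, 0.2788, 0.2222], E[r] = 0.9243, γ^t·E[r] = 0.473250, running G = 2.540750
t=4: π = [0.2144, 0.2849, 0.2785, 0.2222], E[r] = 0.9250, γ^t·E[r] = 0.378875, running G = 2.919625
t=5: π = [0.2144, 0.2848, 0.2786, 0.2222], E[r] = 0.9249, γ^t·E[r] = 0.303058, running G = 3.222683
t=6: π = [0.2144, 0.2848, 0.2786, 0.2222], E[r] = 0.9249, γ^t·E[r] = 0.242454, running G = 3.465136
t=7: π = [0.2144, 0.2848, 0.2786, 0.2222], E[r] = 0.9249, γ^t·E[r] = 0.193962, running G = 3.659098

G = 3.6591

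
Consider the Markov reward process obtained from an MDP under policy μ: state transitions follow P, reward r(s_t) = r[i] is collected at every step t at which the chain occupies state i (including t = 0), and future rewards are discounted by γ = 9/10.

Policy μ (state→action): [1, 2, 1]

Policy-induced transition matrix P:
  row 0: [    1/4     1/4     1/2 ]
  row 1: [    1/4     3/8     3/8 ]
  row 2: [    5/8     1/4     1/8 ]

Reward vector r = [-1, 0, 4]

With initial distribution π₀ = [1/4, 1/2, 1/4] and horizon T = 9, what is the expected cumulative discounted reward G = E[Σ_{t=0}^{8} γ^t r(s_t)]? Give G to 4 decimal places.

G = 5.7789

t=0: π = [0.2500, 0.5000, 0.2500], E[r] = 0.7500, γ^t·E[r] = 0.750000, running G = 0.750000
t=1: π = [0.3438, 0.3125, 0.3438], E[r] = 1.0313, γ^t·E[r] = 0.928125, running G = 1.678125
t=2: π = [0.3789, 0.2891, 0.3320], E[r] = 0.9492, γ^t·E[r] = 0.768867, running G = 2.446992
t=3: π = [0.3745, 0.2861, 0.3394], E[r] = 0.9829, γ^t·E[r] = 0.716542, running G = 3.163534
t=4: π = [0.3773, 0.2858, 0.3370], E[r] = 0.9706, γ^t·E[r] = 0.636838, running G = 3.800372
t=5: π = [0.3764, 0.2857, 0.3379], E[r] = 0.9753, γ^t·E[r] = 0.575898, running G = 4.376270
t=6: π = [0.3767, 0.2857, 0.3376], E[r] = 0.9736, γ^t·E[r] = 0.517385, running G = 4.893655
t=7: π = [0.3766, 0.2857, 0.3377], E[r] = 0.9742, γ^t·E[r] = 0.465959, running G = 5.359614
t=8: π = [0.3766, 0.2857, 0.3376], E[r] = 0.9740, γ^t·E[r] = 0.419258, running G = 5.778871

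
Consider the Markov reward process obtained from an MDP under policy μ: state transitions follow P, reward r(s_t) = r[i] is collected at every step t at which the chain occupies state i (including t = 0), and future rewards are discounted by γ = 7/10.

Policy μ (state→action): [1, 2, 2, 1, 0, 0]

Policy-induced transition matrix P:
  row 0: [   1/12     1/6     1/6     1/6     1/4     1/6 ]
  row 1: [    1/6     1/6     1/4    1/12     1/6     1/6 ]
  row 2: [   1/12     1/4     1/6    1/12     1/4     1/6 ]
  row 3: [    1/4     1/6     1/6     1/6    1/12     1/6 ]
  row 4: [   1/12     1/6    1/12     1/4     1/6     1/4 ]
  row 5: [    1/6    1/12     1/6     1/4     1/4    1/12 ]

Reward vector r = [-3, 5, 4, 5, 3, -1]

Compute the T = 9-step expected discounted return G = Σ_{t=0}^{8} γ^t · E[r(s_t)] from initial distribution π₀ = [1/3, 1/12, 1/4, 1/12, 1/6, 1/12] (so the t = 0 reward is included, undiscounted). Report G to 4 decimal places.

t=0: π = [0.3333, 0.0833, 0.2500, 0.0833, 0.1667, 0.0833], E[r] = 1.2500, γ^t·E[r] = 1.250000, running G = 1.250000
t=1: π = [0.1111, 0.1806, 0.1597, 0.1597, 0.2153, 0.1736], E[r] = 2.4792, γ^t·E[r] = 1.735417, running G = 2.985417
t=2: π = [0.1395, 0.1655, 0.1638, 0.1707, 0.1904, 0.1701], E[r] = 2.3189, γ^t·E[r] = 1.136244, running G = 4.121661
t=3: π = [0.1398, 0.1661, 0.1646, 0.1693, 0.1919, 0.1684], E[r] = 2.3234, γ^t·E[r] = 0.796942, running G = 4.918603
t=4: π = [0.1394, 0.1664, 0.1645, 0.1691, 0.1920, 0.1686], E[r] = 2.3245, γ^t·E[r] = 0.558101, running G = 5.476704
t=5: π = [0.1394, 0.1663, 0.1645, 0.1691, 0.1920, 0.1686], E[r] = 2.3244, γ^t·E[r] = 0.390663, running G = 5.867367
t=6: π = [0.1394, 0.1663, 0.1645, 0.1691, 0.1920, 0.1686], E[r] = 2.3244, γ^t·E[r] = 0.273465, running G = 6.140832
t=7: π = [0.1394, 0.1663, 0.1645, 0.1691, 0.1920, 0.1686], E[r] = 2.3244, γ^t·E[r] = 0.191425, running G = 6.332257
t=8: π = [0.1394, 0.1663, 0.1645, 0.1691, 0.1920, 0.1686], E[r] = 2.3244, γ^t·E[r] = 0.133998, running G = 6.466255

G = 6.4663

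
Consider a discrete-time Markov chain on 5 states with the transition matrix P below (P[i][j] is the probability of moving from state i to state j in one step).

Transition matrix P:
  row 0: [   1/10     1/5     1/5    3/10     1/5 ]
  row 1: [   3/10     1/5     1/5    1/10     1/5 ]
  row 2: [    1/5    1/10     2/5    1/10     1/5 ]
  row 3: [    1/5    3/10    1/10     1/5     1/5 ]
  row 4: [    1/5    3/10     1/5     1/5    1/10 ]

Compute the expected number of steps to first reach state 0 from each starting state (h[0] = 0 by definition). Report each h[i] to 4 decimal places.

First-step conditioning: h[0] = 0; for i ≠ 0, h[i] = 1 + Σ_k P[i][k]·h[k].
  h[1] = 1 + 1/5·h[1] + 1/5·h[2] + 1/10·h[3] + 1/5·h[4]
  h[2] = 1 + 1/10·h[1] + 2/5·h[2] + 1/10·h[3] + 1/5·h[4]
  h[3] = 1 + 3/10·h[1] + 1/10·h[2] + 1/5·h[3] + 1/5·h[4]
  h[4] = 1 + 3/10·h[1] + 1/5·h[2] + 1/5·h[3] + 1/10·h[4]
Solving the 4×4 linear system over states ≠ 0 gives exactly h = [0, 7920/1943, 8910/1943, 8690/1943, 130/29] (h[0] = 0 is the target).

h = [0.0000, 4.0762, 4.5857, 4.4725, 4.4828]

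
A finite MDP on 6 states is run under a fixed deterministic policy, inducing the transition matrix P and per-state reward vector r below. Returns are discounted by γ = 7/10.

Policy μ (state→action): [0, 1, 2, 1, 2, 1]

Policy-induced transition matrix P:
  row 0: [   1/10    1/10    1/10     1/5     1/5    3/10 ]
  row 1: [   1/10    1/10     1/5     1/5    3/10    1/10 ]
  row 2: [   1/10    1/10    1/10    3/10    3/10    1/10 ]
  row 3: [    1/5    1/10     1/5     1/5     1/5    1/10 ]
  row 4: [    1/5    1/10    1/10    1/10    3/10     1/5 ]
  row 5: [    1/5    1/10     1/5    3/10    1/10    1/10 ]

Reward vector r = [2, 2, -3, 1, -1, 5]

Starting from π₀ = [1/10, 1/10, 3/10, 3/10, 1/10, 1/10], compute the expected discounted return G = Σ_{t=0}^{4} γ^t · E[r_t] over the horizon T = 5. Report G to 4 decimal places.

G = 1.5700

t=0: π = [0.1000, 0.1000, 0.3000, 0.3000, 0.1000, 0.1000], E[r] = 0.2000, γ^t·E[r] = 0.200000, running G = 0.200000
t=1: π = [0.1500, 0.1000, 0.1500, 0.2300, 0.2400, 0.1300], E[r] = 0.6900, γ^t·E[r] = 0.483000, running G = 0.683000
t=2: π = [0.1600, 0.1000, 0.1460, 0.2040, 0.2360, 0.1540], E[r] = 0.8200, γ^t·E[r] = 0.401800, running G = 1.084800
t=3: π = [0.1594, 0.1000, 0.1458, 0.2064, 0.2328, 0.1556], E[r] = 0.8330, γ^t·E[r] = 0.285719, running G = 1.370519
t=4: π = [0.1595, 0.1000, 0.1462, 0.2069, 0.2323, 0.1552], E[r] = 0.8307, γ^t·E[r] = 0.199456, running G = 1.569975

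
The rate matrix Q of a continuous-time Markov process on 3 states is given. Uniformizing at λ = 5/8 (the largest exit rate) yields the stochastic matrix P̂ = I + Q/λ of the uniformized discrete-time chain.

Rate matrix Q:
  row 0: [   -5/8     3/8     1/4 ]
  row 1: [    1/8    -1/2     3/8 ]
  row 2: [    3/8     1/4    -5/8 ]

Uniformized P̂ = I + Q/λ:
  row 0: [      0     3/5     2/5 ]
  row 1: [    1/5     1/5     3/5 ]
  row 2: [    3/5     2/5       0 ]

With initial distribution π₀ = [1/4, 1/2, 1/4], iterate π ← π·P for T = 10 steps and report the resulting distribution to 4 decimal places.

π = [0.2799, 0.3800, 0.3400]

t=0: π = [0.2500, 0.5000, 0.2500]
t=1: π = [0.2500, 0.3500, 0.4000]
t=2: π = [0.3100, 0.3800, 0.3100]
t=3: π = [0.2620, 0.3860, 0.3520]
t=4: π = [0.2884, 0.3752, 0.3364]
t=5: π = [0.2769, 0.3826, 0.3405]
t=6: π = [0.2808, 0.3788, 0.3403]
t=7: π = [0.2800, 0.3804, 0.3396]
t=8: π = [0.2799, 0.3799, 0.3402]
t=9: π = [0.2801, 0.3800, 0.3399]
t=10: π = [0.2799, 0.3800, 0.3400]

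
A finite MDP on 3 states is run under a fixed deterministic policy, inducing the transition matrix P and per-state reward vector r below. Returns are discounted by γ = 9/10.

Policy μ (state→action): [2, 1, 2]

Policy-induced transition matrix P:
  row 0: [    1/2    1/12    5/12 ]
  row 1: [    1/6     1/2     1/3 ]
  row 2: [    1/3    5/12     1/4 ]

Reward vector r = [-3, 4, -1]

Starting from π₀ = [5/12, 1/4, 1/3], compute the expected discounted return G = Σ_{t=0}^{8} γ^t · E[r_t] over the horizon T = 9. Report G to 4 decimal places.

t=0: π = [0.4167, 0.2500, 0.3333], E[r] = -0.5833, γ^t·E[r] = -0.583333, running G = -0.583333
t=1: π = [0.3611, 0.2986, 0.3403], E[r] = -0.2292, γ^t·E[r] = -0.206250, running G = -0.789583
t=2: π = [0.3438, 0.3212, 0.3351], E[r] = -0.0816, γ^t·E[r] = -0.066094, running G = -0.855677
t=3: π = [0.3371, 0.3288, 0.3341], E[r] = -0.0299, γ^t·E[r] = -0.021832, running G = -0.877509
t=4: π = [0.3347, 0.3317, 0.3336], E[r] = -0.0109, γ^t·E[r] = -0.007143, running G = -0.884652
t=5: π = [0.3338, 0.3327, 0.3334], E[r] = -0.0040, γ^t·E[r] = -0.002344, running G = -0.886996
t=6: π = [0.3335, 0.3331, 0.3334], E[r] = -0.0014, γ^t·E[r] = -0.000768, running G = -0.887764
t=7: π = [0.3334, 0.3333, 0.3333], E[r] = -0.0005, γ^t·E[r] = -0.000252, running G = -0.888016
t=8: π = [0.3334, 0.3333, 0.3333], E[r] = -0.0002, γ^t·E[r] = -0.000083, running G = -0.888099

G = -0.8881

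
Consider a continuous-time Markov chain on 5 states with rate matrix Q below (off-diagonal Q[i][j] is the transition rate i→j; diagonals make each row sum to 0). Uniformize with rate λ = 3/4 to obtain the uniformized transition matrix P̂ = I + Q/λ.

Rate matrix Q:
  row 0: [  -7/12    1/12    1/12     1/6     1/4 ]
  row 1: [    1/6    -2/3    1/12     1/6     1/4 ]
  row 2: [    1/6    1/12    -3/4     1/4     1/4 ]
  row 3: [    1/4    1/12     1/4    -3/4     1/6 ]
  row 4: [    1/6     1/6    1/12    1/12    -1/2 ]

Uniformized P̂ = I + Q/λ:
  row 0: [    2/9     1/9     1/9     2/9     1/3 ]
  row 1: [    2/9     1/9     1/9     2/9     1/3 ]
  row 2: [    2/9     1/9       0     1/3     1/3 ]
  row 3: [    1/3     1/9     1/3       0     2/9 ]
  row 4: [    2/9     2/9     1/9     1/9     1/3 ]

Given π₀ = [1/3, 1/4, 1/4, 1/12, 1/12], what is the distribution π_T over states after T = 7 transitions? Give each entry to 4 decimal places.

t=0: π = [0.3333, 0.2500, 0.2500, 0.0833, 0.0833]
t=1: π = [0.2315, 0.1204, 0.1019, 0.2222, 0.3241]
t=2: π = [0.2469, 0.1471, 0.1492, 0.1481, 0.3086]
t=3: π = [0.2387, 0.1454, 0.1275, 0.1716, 0.3169]
t=4: π = [0.2413, 0.1463, 0.1351, 0.1630, 0.3143]
t=5: π = [0.2403, 0.1460, 0.1323, 0.1661, 0.3152]
t=6: π = [0.2407, 0.1461, 0.1333, 0.1650, 0.3149]
t=7: π = [0.2406, 0.1461, 0.1330, 0.1654, 0.3150]

π = [0.2406, 0.1461, 0.1330, 0.1654, 0.3150]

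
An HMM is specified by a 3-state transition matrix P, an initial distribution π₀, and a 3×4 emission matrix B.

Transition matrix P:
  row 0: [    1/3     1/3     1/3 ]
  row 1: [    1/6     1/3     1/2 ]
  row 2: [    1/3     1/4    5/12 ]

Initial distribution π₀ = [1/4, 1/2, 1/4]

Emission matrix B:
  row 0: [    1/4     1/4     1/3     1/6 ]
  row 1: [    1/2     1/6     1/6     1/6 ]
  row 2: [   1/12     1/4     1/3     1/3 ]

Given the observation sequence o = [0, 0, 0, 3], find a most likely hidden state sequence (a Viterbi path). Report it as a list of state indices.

t=0: δ = [6.250e-02, 2.500e-01, 2.083e-02]  (obs o_0=0)
t=1: δ = [1.042e-02, 4.167e-02, 1.042e-02]  ψ = [1, 1, 1]  (obs o_1=0)
t=2: δ = [1.736e-03, 6.944e-03, 1.736e-03]  ψ = [1, 1, 1]  (obs o_2=0)
t=3: δ = [1.929e-04, 3.858e-04, 1.157e-03]  ψ = [1, 1, 1]  (obs o_3=3)
backtrack: best end state = 2; path = [1, 1, 1, 2]

path = [1, 1, 1, 2]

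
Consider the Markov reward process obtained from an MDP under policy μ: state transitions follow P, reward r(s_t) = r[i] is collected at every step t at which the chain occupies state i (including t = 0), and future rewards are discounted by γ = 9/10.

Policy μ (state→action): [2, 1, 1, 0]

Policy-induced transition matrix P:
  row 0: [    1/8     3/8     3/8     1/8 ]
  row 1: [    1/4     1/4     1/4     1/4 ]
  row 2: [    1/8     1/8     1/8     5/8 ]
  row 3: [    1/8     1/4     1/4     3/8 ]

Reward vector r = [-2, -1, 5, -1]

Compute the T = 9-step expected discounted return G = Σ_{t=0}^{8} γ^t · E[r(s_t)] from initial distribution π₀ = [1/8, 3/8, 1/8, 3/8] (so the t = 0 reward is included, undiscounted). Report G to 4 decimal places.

G = 1.1137

t=0: π = [0.1250, 0.3750, 0.1250, 0.3750], E[r] = -0.3750, γ^t·E[r] = -0.375000, running G = -0.375000
t=1: π = [0.1719, 0.2500, 0.2500, 0.3281], E[r] = 0.3281, γ^t·E[r] = 0.295313, running G = -0.079688
t=2: π = [0.1563, 0.2402, 0.2402, 0.3633], E[r] = 0.2852, γ^t·E[r] = 0.230977, running G = 0.151289
t=3: π = [0.1550, 0.2395, 0.2395, 0.3660], E[r] = 0.2820, γ^t·E[r] = 0.205565, running G = 0.356854
t=4: π = [0.1549, 0.2394, 0.2394, 0.3662], E[r] = 0.2817, γ^t·E[r] = 0.184828, running G = 0.541683
t=5: π = [0.1549, 0.2394, 0.2394, 0.3662], E[r] = 0.2817, γ^t·E[r] = 0.166337, running G = 0.708019
t=6: π = [0.1549, 0.2394, 0.2394, 0.3662], E[r] = 0.2817, γ^t·E[r] = 0.149702, running G = 0.857721
t=7: π = [0.1549, 0.2394, 0.2394, 0.3662], E[r] = 0.2817, γ^t·E[r] = 0.134732, running G = 0.992453
t=8: π = [0.1549, 0.2394, 0.2394, 0.3662], E[r] = 0.2817, γ^t·E[r] = 0.121258, running G = 1.113711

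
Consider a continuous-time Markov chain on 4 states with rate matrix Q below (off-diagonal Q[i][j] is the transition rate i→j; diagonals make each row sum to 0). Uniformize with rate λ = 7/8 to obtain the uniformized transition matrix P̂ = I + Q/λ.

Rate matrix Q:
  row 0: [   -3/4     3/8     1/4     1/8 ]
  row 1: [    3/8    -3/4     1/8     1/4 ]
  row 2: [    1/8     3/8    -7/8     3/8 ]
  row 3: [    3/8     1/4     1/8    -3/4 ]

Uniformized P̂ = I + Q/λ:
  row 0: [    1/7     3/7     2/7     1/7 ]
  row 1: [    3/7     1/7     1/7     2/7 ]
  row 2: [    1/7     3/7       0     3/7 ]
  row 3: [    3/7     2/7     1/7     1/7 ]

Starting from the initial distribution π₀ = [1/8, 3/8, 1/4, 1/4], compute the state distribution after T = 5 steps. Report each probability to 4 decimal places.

π = [0.2971, 0.3077, 0.1624, 0.2329]

t=0: π = [0.1250, 0.3750, 0.2500, 0.2500]
t=1: π = [0.3214, 0.2857, 0.1250, 0.2679]
t=2: π = [0.3010, 0.3087, 0.1709, 0.2194]
t=3: π = [0.2937, 0.3090, 0.1614, 0.2358]
t=4: π = [0.2985, 0.3066, 0.1618, 0.2331]
t=5: π = [0.2971, 0.3077, 0.1624, 0.2329]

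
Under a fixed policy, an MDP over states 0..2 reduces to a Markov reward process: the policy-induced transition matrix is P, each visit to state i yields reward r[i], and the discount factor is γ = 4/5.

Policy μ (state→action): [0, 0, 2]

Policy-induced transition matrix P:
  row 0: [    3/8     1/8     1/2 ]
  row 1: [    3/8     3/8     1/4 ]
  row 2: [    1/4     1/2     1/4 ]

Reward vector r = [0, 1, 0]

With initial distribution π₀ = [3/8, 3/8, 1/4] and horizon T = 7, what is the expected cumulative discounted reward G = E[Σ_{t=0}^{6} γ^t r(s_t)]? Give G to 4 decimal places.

t=0: π = [0.3750, 0.3750, 0.2500], E[r] = 0.3750, γ^t·E[r] = 0.375000, running G = 0.375000
t=1: π = [0.3438, 0.3125, 0.3438], E[r] = 0.3125, γ^t·E[r] = 0.250000, running G = 0.625000
t=2: π = [0.3320, 0.3320, 0.3359], E[r] = 0.3320, γ^t·E[r] = 0.212500, running G = 0.837500
t=3: π = [0.3330, 0.3340, 0.3330], E[r] = 0.3340, γ^t·E[r] = 0.171000, running G = 1.008500
t=4: π = [0.3334, 0.3334, 0.3333], E[r] = 0.3334, γ^t·E[r] = 0.136550, running G = 1.145050
t=5: π = [0.3333, 0.3333, 0.3333], E[r] = 0.3333, γ^t·E[r] = 0.109220, running G = 1.254270
t=6: π = [0.3333, 0.3333, 0.3333], E[r] = 0.3333, γ^t·E[r] = 0.087381, running G = 1.341651

G = 1.3417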